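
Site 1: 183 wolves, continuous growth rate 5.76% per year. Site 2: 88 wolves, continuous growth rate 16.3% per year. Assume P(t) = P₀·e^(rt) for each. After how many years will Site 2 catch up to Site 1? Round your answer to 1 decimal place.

183·e^(0.0576t) = 88·e^(0.163t)
183/88 = e^((0.163 − 0.0576)t) → ln(2.07955) = 0.1054·t
t = 0.73215 / 0.1054

t ≈ 6.9 years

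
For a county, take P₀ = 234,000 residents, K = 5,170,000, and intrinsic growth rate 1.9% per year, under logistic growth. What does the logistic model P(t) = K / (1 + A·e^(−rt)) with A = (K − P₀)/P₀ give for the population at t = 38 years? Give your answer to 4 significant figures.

≈ 459,700 residents

A = (5170000 − 234000)/234000 = 21.09402
P(38) = 5170000 / (1 + 21.09402·e^(−0.019·38)) = 5170000 / (1 + 21.09402·0.48578)
= 5170000 / 11.24705 ≈ 459676.26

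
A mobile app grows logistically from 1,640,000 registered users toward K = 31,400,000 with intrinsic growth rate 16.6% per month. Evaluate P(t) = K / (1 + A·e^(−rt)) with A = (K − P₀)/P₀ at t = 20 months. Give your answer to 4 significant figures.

≈ 18,960,000 registered users

A = (31400000 − 1640000)/1640000 = 18.14634
P(20) = 31400000 / (1 + 18.14634·e^(−0.166·20)) = 31400000 / (1 + 18.14634·0.036153)
= 31400000 / 1.65604 ≈ 18960876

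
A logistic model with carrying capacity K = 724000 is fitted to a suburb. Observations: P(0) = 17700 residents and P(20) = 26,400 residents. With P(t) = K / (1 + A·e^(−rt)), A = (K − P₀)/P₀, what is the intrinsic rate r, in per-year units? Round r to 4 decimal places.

A = (724000 − 17700)/17700 = 39.90395
26400 = 724000/(1 + 39.90395·e^(−r·20)) → e^(−20r) = (27.42424 − 1)/39.90395 = 0.662196
r = −ln(0.662196)/20 = 0.41219/20

r ≈ 0.0206 per year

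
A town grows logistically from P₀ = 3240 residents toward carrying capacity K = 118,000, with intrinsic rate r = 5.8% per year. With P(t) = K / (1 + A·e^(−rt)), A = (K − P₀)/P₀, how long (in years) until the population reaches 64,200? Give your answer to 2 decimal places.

t ≈ 64.55 years

A = (118000 − 3240)/3240 = 35.41975
64200 = 118000/(1 + 35.41975·e^(−0.058t)) → 1 + 35.41975·e^(−0.058t) = 1.83801
e^(−0.058t) = 0.023659 → t = ln(42.26669)/0.058 = 3.744/0.058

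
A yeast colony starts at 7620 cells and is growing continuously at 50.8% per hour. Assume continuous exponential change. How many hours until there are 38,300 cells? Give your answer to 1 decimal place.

t ≈ 3.2 hours

38300 = 7620 · e^(0.508·t)
t = ln(38300/7620) / 0.508 = ln(5.02625) / 0.508 = 1.61467 / 0.508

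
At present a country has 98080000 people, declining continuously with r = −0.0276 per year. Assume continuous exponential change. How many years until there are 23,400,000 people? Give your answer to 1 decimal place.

t ≈ 51.9 years

23400000 = 98080000 · e^(-0.0276·t)
t = ln(23400000/98080000) / -0.0276 = ln(0.23858) / -0.0276 = -1.43305 / -0.0276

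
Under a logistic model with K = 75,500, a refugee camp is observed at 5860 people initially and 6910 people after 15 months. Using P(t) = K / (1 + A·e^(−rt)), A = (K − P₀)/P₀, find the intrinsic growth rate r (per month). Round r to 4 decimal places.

A = (75500 − 5860)/5860 = 11.88396
6910 = 75500/(1 + 11.88396·e^(−r·15)) → e^(−15r) = (10.92619 − 1)/11.88396 = 0.83526
r = −ln(0.83526)/15 = 0.18001/15

r ≈ 0.0120 per month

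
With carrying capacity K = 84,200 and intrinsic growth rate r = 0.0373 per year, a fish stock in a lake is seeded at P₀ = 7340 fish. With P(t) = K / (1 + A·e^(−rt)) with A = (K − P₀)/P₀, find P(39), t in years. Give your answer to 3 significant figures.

A = (84200 − 7340)/7340 = 10.47139
P(39) = 84200 / (1 + 10.47139·e^(−0.0373·39)) = 84200 / (1 + 10.47139·0.23347)
= 84200 / 3.44476 ≈ 24442.93

≈ 24,400 fish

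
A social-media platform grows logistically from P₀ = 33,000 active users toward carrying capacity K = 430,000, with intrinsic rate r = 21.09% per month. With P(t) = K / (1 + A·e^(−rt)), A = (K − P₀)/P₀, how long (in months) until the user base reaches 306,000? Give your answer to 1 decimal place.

t ≈ 16.1 months

A = (430000 − 33000)/33000 = 12.0303
306000 = 430000/(1 + 12.0303·e^(−0.2109t)) → 1 + 12.0303·e^(−0.2109t) = 1.40523
e^(−0.2109t) = 0.033684 → t = ln(29.68768)/0.2109 = 3.39073/0.2109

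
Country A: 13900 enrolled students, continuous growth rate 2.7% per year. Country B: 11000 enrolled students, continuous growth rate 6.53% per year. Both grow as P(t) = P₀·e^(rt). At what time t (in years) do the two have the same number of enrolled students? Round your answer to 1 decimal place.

t ≈ 6.1 years

13900·e^(0.027t) = 11000·e^(0.0653t)
13900/11000 = e^((0.0653 − 0.027)t) → ln(1.26364) = 0.0383·t
t = 0.23399 / 0.0383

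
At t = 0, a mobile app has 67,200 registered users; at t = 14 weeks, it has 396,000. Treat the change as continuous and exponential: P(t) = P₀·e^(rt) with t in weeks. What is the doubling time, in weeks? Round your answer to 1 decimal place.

r = ln(396000/67200) / 14 = ln(5.89286) / 14 ≈ 0.126696 per week
doubling time = ln 2 / |r| = 0.69315 / 0.126696

doubling time ≈ 5.5 weeks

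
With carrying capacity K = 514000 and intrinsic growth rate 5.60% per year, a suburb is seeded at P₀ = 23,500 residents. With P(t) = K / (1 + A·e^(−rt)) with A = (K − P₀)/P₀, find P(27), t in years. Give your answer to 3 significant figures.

A = (514000 − 23500)/23500 = 20.87234
P(27) = 514000 / (1 + 20.87234·e^(−0.056·27)) = 514000 / (1 + 20.87234·0.220469)
= 514000 / 5.6017 ≈ 91757.93

≈ 91,800 residents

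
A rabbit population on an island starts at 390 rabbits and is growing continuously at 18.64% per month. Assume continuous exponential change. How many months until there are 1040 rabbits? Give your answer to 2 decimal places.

1040 = 390 · e^(0.1864·t)
t = ln(1040/390) / 0.1864 = ln(2.66667) / 0.1864 = 0.98083 / 0.1864

t ≈ 5.26 months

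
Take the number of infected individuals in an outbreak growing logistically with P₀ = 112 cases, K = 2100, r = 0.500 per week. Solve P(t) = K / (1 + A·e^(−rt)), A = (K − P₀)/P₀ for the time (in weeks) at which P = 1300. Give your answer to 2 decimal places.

t ≈ 6.72 weeks

A = (2100 − 112)/112 = 17.75
1300 = 2100/(1 + 17.75·e^(−0.5t)) → 1 + 17.75·e^(−0.5t) = 1.61538
e^(−0.5t) = 0.03467 → t = ln(28.84375)/0.5 = 3.36189/0.5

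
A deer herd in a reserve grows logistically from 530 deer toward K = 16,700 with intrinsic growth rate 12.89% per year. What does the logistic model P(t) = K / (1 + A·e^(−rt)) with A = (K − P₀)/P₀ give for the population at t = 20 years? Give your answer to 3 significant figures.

A = (16700 − 530)/530 = 30.50943
P(20) = 16700 / (1 + 30.50943·e^(−0.1289·20)) = 16700 / (1 + 30.50943·0.075926)
= 16700 / 3.31645 ≈ 5035.5

≈ 5,040 deer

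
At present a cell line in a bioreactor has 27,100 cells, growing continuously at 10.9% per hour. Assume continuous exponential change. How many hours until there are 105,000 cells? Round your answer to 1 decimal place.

105000 = 27100 · e^(0.109·t)
t = ln(105000/27100) / 0.109 = ln(3.87454) / 0.109 = 1.35443 / 0.109

t ≈ 12.4 hours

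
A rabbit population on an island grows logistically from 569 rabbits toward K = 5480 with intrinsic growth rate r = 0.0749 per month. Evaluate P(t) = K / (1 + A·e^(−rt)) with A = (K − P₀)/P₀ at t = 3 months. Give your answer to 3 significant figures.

A = (5480 − 569)/569 = 8.63093
P(3) = 5480 / (1 + 8.63093·e^(−0.0749·3)) = 5480 / (1 + 8.63093·0.798756)
= 5480 / 7.89401 ≈ 694.2

≈ 694 rabbits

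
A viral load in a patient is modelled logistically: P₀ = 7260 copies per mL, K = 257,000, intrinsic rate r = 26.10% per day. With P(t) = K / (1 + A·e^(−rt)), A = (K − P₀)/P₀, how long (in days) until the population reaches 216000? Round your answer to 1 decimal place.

t ≈ 19.9 days

A = (257000 − 7260)/7260 = 34.39945
216000 = 257000/(1 + 34.39945·e^(−0.261t)) → 1 + 34.39945·e^(−0.261t) = 1.18981
e^(−0.261t) = 0.005518 → t = ln(181.22637)/0.261 = 5.19975/0.261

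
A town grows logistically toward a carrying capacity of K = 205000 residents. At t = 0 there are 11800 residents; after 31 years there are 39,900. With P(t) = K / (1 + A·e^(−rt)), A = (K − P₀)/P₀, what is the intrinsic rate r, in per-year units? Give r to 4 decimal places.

A = (205000 − 11800)/11800 = 16.37288
39900 = 205000/(1 + 16.37288·e^(−r·31)) → e^(−31r) = (5.13784 − 1)/16.37288 = 0.252725
r = −ln(0.252725)/31 = 1.37545/31

r ≈ 0.0444 per year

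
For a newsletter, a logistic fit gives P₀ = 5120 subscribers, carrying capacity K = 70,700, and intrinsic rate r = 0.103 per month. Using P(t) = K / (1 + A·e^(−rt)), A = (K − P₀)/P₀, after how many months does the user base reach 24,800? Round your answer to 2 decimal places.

t ≈ 18.78 months

A = (70700 − 5120)/5120 = 12.80859
24800 = 70700/(1 + 12.80859·e^(−0.103t)) → 1 + 12.80859·e^(−0.103t) = 2.85081
e^(−0.103t) = 0.144497 → t = ln(6.92055)/0.103 = 1.93449/0.103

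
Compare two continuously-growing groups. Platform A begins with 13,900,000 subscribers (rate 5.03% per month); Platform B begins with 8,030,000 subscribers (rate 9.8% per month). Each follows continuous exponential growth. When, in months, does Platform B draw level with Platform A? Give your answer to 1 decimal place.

13900000·e^(0.0503t) = 8030000·e^(0.098t)
13900000/8030000 = e^((0.098 − 0.0503)t) → ln(1.73101) = 0.0477·t
t = 0.5487 / 0.0477

t ≈ 11.5 months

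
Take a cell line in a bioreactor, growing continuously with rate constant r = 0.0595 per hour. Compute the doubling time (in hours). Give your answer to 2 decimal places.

doubling time ≈ 11.65 hours

doubling time = ln(2) / |r| = 0.69315 / 0.0595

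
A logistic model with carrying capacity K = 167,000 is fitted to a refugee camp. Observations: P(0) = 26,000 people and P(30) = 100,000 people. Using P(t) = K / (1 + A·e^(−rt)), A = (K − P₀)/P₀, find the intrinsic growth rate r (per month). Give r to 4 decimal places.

A = (167000 − 26000)/26000 = 5.42308
100000 = 167000/(1 + 5.42308·e^(−r·30)) → e^(−30r) = (1.67 − 1)/5.42308 = 0.123546
r = −ln(0.123546)/30 = 2.09114/30

r ≈ 0.0697 per month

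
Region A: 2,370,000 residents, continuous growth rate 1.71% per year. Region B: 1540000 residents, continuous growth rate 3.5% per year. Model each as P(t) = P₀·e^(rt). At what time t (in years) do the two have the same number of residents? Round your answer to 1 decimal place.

t ≈ 24.1 years

2370000·e^(0.0171t) = 1540000·e^(0.035t)
2370000/1540000 = e^((0.035 − 0.0171)t) → ln(1.53896) = 0.0179·t
t = 0.43111 / 0.0179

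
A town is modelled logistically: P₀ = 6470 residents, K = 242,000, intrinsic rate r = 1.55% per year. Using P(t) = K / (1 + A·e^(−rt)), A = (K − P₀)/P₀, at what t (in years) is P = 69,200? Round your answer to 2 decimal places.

t ≈ 172.87 years

A = (242000 − 6470)/6470 = 36.4034
69200 = 242000/(1 + 36.4034·e^(−0.0155t)) → 1 + 36.4034·e^(−0.0155t) = 3.49711
e^(−0.0155t) = 0.068596 → t = ln(14.57821)/0.0155 = 2.67953/0.0155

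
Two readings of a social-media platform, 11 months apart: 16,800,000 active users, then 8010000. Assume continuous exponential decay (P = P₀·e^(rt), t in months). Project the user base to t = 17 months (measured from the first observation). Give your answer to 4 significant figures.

≈ 5,348,000 active users

r = ln(8010000/16800000) / 11 ≈ -0.067335 per month
P(17) = 16800000 · e^(-0.067335·17) = 16800000 · 0.31832 ≈ 5347766.82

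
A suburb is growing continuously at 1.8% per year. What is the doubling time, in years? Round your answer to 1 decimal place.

doubling time = ln(2) / |r| = 0.69315 / 0.018

doubling time ≈ 38.5 years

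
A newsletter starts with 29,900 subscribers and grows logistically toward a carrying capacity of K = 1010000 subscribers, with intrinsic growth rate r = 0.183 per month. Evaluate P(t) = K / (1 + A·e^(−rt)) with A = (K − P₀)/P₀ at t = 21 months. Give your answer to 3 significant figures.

≈ 593,000 subscribers

A = (1010000 − 29900)/29900 = 32.77926
P(21) = 1010000 / (1 + 32.77926·e^(−0.183·21)) = 1010000 / (1 + 32.77926·0.021429)
= 1010000 / 1.70243 ≈ 593268.24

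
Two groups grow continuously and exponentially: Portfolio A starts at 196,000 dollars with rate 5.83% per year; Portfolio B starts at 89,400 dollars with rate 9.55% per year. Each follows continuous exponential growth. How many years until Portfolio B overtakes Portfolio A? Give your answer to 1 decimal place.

196000·e^(0.0583t) = 89400·e^(0.0955t)
196000/89400 = e^((0.0955 − 0.0583)t) → ln(2.19239) = 0.0372·t
t = 0.78499 / 0.0372

t ≈ 21.1 years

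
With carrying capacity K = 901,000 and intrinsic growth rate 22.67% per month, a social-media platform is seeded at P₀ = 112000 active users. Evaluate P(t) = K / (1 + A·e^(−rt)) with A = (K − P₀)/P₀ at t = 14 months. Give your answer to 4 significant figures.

A = (901000 − 112000)/112000 = 7.04464
P(14) = 901000 / (1 + 7.04464·e^(−0.2267·14)) = 901000 / (1 + 7.04464·0.041844)
= 901000 / 1.29478 ≈ 695872.16

≈ 695,900 active users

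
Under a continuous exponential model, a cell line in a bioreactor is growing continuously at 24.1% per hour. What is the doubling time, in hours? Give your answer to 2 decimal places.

doubling time = ln(2) / |r| = 0.69315 / 0.241

doubling time ≈ 2.88 hours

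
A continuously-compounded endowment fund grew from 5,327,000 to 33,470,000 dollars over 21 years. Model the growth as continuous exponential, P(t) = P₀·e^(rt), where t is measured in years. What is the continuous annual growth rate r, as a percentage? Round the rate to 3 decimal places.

33470000 = 5327000 · e^(r·21)
e^(21r) = 33470000/5327000 = 6.28309
r = ln(6.28309) / 21 = 1.83786 / 21

r ≈ 8.752% per year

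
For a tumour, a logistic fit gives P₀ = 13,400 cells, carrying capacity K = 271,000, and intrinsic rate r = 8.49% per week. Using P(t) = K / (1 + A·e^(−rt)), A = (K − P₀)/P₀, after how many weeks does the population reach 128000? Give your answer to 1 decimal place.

A = (271000 − 13400)/13400 = 19.22388
128000 = 271000/(1 + 19.22388·e^(−0.0849t)) → 1 + 19.22388·e^(−0.0849t) = 2.11719
e^(−0.0849t) = 0.058115 → t = ln(17.20739)/0.0849 = 2.84534/0.0849

t ≈ 33.5 weeks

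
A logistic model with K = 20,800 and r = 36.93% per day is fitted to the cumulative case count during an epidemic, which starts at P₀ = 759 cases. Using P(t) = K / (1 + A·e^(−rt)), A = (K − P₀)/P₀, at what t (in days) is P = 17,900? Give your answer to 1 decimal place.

t ≈ 13.8 days

A = (20800 − 759)/759 = 26.40448
17900 = 20800/(1 + 26.40448·e^(−0.3693t)) → 1 + 26.40448·e^(−0.3693t) = 1.16201
e^(−0.3693t) = 0.006136 → t = ln(162.97937)/0.3693 = 5.09362/0.3693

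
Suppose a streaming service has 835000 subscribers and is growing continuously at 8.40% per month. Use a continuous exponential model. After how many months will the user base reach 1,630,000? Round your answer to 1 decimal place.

t ≈ 8.0 months

1630000 = 835000 · e^(0.084·t)
t = ln(1630000/835000) / 0.084 = ln(1.9521) / 0.084 = 0.6689 / 0.084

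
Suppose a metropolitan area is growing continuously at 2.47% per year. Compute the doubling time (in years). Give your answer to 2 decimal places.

doubling time = ln(2) / |r| = 0.69315 / 0.0247

doubling time ≈ 28.06 years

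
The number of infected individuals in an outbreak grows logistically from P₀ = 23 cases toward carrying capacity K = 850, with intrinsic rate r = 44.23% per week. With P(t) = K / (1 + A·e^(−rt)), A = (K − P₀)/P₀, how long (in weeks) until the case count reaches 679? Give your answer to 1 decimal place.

t ≈ 11.2 weeks

A = (850 − 23)/23 = 35.95652
679 = 850/(1 + 35.95652·e^(−0.4423t)) → 1 + 35.95652·e^(−0.4423t) = 1.25184
e^(−0.4423t) = 0.007004 → t = ln(142.77473)/0.4423 = 4.96127/0.4423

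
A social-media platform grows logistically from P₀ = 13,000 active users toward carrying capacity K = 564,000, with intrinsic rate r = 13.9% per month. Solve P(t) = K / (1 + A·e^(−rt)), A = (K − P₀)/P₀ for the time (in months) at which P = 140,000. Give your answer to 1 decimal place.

A = (564000 − 13000)/13000 = 42.38462
140000 = 564000/(1 + 42.38462·e^(−0.139t)) → 1 + 42.38462·e^(−0.139t) = 4.02857
e^(−0.139t) = 0.071454 → t = ln(13.99492)/0.139 = 2.63869/0.139

t ≈ 19.0 months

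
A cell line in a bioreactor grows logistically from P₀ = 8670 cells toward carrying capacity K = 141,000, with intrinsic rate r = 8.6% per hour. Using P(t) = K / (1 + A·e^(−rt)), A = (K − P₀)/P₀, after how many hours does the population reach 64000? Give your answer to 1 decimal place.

t ≈ 29.5 hours

A = (141000 − 8670)/8670 = 15.26298
64000 = 141000/(1 + 15.26298·e^(−0.086t)) → 1 + 15.26298·e^(−0.086t) = 2.20312
e^(−0.086t) = 0.078826 → t = ln(12.68611)/0.086 = 2.54051/0.086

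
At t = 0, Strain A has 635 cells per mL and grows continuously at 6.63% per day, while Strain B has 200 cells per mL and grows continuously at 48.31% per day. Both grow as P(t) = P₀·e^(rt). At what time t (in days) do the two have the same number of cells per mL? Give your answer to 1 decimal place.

635·e^(0.0663t) = 200·e^(0.4831t)
635/200 = e^((0.4831 − 0.0663)t) → ln(3.175) = 0.4168·t
t = 1.15531 / 0.4168

t ≈ 2.8 days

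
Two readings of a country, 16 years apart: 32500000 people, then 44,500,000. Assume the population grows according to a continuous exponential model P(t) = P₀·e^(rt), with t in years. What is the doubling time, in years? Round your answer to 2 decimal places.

r = ln(44500000/32500000) / 16 = ln(1.36923) / 16 ≈ 0.019641 per year
doubling time = ln 2 / |r| = 0.69315 / 0.019641

doubling time ≈ 35.29 years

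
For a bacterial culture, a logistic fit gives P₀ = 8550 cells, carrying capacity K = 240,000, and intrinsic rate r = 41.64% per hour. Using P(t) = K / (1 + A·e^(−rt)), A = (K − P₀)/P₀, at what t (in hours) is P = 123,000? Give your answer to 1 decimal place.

A = (240000 − 8550)/8550 = 27.07018
123000 = 240000/(1 + 27.07018·e^(−0.4164t)) → 1 + 27.07018·e^(−0.4164t) = 1.95122
e^(−0.4164t) = 0.035139 → t = ln(28.45839)/0.4164 = 3.34844/0.4164

t ≈ 8.0 hours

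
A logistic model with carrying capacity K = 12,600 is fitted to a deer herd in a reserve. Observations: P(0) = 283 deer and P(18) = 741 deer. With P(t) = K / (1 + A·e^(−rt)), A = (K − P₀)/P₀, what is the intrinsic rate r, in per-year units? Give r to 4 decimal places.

A = (12600 − 283)/283 = 43.52297
741 = 12600/(1 + 43.52297·e^(−r·18)) → e^(−18r) = (17.00405 − 1)/43.52297 = 0.367715
r = −ln(0.367715)/18 = 1.00045/18

r ≈ 0.0556 per year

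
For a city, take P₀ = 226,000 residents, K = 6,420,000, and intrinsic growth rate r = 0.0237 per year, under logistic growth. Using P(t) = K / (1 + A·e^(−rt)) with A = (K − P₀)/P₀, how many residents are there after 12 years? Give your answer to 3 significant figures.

A = (6420000 − 226000)/226000 = 27.40708
P(12) = 6420000 / (1 + 27.40708·e^(−0.0237·12)) = 6420000 / (1 + 27.40708·0.752466)
= 6420000 / 21.62288 ≈ 296907.66

≈ 297,000 residents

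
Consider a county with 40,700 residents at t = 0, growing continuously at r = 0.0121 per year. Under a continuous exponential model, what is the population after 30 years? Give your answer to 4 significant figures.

P(30) = 40700 · e^(0.0121·30) = 40700 · e^(0.363)
= 40700 · 1.43764 ≈ 58511.78

≈ 58,510 residents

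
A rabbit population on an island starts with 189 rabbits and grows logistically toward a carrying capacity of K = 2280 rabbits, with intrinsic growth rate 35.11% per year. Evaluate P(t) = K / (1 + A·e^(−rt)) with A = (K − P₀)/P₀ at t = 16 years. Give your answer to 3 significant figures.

≈ 2,190 rabbits

A = (2280 − 189)/189 = 11.06349
P(16) = 2280 / (1 + 11.06349·e^(−0.3511·16)) = 2280 / (1 + 11.06349·0.003633)
= 2280 / 1.0402 ≈ 2191.89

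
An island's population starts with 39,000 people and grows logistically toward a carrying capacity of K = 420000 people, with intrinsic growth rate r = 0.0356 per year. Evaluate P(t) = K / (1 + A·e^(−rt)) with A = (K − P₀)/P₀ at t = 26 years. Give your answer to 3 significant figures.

≈ 86,200 people

A = (420000 − 39000)/39000 = 9.76923
P(26) = 420000 / (1 + 9.76923·e^(−0.0356·26)) = 420000 / (1 + 9.76923·0.396294)
= 420000 / 4.87148 ≈ 86216.04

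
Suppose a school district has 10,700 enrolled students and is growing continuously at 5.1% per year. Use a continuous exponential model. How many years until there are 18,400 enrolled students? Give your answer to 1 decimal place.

18400 = 10700 · e^(0.051·t)
t = ln(18400/10700) / 0.051 = ln(1.71963) / 0.051 = 0.54211 / 0.051

t ≈ 10.6 years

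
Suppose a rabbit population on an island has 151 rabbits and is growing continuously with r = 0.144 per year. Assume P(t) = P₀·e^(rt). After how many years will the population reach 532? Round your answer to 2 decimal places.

532 = 151 · e^(0.144·t)
t = ln(532/151) / 0.144 = ln(3.52318) / 0.144 = 1.25936 / 0.144

t ≈ 8.75 years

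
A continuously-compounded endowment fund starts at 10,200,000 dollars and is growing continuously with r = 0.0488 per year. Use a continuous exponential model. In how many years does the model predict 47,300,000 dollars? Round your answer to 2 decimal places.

47300000 = 10200000 · e^(0.0488·t)
t = ln(47300000/10200000) / 0.0488 = ln(4.63725) / 0.0488 = 1.53412 / 0.0488

t ≈ 31.44 years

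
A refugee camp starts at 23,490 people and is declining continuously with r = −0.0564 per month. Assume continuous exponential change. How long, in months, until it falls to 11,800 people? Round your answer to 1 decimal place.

t ≈ 12.2 months

11800 = 23490 · e^(-0.0564·t)
t = ln(11800/23490) / -0.0564 = ln(0.50234) / -0.0564 = -0.68848 / -0.0564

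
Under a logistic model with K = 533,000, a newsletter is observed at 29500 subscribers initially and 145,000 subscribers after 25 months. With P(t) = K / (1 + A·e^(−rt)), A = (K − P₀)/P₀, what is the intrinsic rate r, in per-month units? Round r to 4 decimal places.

r ≈ 0.0741 per month

A = (533000 − 29500)/29500 = 17.0678
145000 = 533000/(1 + 17.0678·e^(−r·25)) → e^(−25r) = (3.67586 − 1)/17.0678 = 0.156778
r = −ln(0.156778)/25 = 1.85292/25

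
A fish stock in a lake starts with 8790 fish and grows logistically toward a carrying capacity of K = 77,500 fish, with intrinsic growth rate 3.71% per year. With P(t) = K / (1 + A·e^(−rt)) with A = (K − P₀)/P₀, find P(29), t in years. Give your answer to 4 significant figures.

A = (77500 − 8790)/8790 = 7.81684
P(29) = 77500 / (1 + 7.81684·e^(−0.0371·29)) = 77500 / (1 + 7.81684·0.340991)
= 77500 / 3.66547 ≈ 21143.27

≈ 21,140 fish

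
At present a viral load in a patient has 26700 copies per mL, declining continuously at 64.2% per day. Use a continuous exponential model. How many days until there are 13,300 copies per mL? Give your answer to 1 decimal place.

13300 = 26700 · e^(-0.642·t)
t = ln(13300/26700) / -0.642 = ln(0.49813) / -0.642 = -0.6969 / -0.642

t ≈ 1.1 days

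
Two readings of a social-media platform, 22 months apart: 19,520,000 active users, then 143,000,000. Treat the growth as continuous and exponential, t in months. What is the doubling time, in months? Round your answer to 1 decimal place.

r = ln(143000000/19520000) / 22 = ln(7.32582) / 22 ≈ 0.090518 per month
doubling time = ln 2 / |r| = 0.69315 / 0.090518

doubling time ≈ 7.7 months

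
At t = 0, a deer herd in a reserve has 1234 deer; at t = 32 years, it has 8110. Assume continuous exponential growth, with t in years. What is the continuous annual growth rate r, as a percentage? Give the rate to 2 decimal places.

r ≈ 5.88% per year

8110 = 1234 · e^(r·32)
e^(32r) = 8110/1234 = 6.57212
r = ln(6.57212) / 32 = 1.88284 / 32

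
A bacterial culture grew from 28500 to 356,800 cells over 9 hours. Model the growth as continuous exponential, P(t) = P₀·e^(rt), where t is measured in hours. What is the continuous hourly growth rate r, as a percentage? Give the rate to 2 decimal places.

356800 = 28500 · e^(r·9)
e^(9r) = 356800/28500 = 12.5193
r = ln(12.5193) / 9 = 2.52727 / 9

r ≈ 28.08% per hour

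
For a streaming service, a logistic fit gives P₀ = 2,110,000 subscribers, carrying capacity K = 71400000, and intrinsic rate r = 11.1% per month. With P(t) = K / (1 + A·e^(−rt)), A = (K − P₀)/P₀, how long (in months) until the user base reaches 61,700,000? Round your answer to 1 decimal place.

A = (71400000 − 2110000)/2110000 = 32.83886
61700000 = 71400000/(1 + 32.83886·e^(−0.111t)) → 1 + 32.83886·e^(−0.111t) = 1.15721
e^(−0.111t) = 0.004787 → t = ln(208.88225)/0.111 = 5.34177/0.111

t ≈ 48.1 months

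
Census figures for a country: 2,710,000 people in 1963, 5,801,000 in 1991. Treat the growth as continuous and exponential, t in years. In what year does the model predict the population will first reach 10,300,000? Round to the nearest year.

r = ln(5801000/2710000) / 28 = 0.76108/28 ≈ 0.027181 per year
t = ln(10300000/2710000) / r = 1.3352/0.027181 ≈ 49.12 years after 1963

year 2012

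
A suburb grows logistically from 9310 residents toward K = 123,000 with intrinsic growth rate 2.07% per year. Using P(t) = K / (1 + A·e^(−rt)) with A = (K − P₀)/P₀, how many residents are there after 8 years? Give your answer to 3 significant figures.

≈ 10,800 residents

A = (123000 − 9310)/9310 = 12.2116
P(8) = 123000 / (1 + 12.2116·e^(−0.0207·8)) = 123000 / (1 + 12.2116·0.847385)
= 123000 / 11.34793 ≈ 10838.98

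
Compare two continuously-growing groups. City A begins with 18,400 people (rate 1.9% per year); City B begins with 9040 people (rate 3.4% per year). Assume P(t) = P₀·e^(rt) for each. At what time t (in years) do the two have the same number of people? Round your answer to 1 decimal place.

t ≈ 47.4 years

18400·e^(0.019t) = 9040·e^(0.034t)
18400/9040 = e^((0.034 − 0.019)t) → ln(2.0354) = 0.015·t
t = 0.71069 / 0.015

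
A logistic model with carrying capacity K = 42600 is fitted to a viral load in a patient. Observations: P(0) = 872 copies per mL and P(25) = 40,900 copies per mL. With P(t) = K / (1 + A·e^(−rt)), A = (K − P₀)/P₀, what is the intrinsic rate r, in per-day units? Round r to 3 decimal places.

A = (42600 − 872)/872 = 47.85321
40900 = 42600/(1 + 47.85321·e^(−r·25)) → e^(−25r) = (1.04156 − 1)/47.85321 = 0.000869
r = −ln(0.000869)/25 = 7.04864/25

r ≈ 0.282 per day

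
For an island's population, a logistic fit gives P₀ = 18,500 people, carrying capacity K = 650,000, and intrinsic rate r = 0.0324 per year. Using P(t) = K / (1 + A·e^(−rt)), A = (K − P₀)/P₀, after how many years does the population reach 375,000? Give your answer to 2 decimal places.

A = (650000 − 18500)/18500 = 34.13514
375000 = 650000/(1 + 34.13514·e^(−0.0324t)) → 1 + 34.13514·e^(−0.0324t) = 1.73333
e^(−0.0324t) = 0.021483 → t = ln(46.54791)/0.0324 = 3.84048/0.0324

t ≈ 118.53 years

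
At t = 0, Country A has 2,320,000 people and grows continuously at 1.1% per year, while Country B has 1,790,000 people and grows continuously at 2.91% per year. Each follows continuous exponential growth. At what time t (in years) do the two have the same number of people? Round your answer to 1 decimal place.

2320000·e^(0.011t) = 1790000·e^(0.0291t)
2320000/1790000 = e^((0.0291 − 0.011)t) → ln(1.29609) = 0.0181·t
t = 0.25935 / 0.0181

t ≈ 14.3 years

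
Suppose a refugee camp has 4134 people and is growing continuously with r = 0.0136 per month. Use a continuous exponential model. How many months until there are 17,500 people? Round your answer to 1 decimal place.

t ≈ 106.1 months

17500 = 4134 · e^(0.0136·t)
t = ln(17500/4134) / 0.0136 = ln(4.23319) / 0.0136 = 1.44296 / 0.0136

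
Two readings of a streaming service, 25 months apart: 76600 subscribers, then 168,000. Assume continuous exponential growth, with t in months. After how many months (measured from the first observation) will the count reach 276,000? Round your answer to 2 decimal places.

r = ln(168000/76600) / 25 ≈ 0.031415 per month
t = ln(276000/76600) / r = 1.2818 / 0.031415 ≈ 40.803

t ≈ 40.80 months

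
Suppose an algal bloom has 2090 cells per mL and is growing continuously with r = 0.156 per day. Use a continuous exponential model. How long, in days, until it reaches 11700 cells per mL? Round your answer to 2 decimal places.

t ≈ 11.04 days

11700 = 2090 · e^(0.156·t)
t = ln(11700/2090) / 0.156 = ln(5.59809) / 0.156 = 1.72242 / 0.156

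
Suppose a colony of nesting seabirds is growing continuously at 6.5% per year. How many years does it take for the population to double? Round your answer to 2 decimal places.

doubling time ≈ 10.66 years

doubling time = ln(2) / |r| = 0.69315 / 0.065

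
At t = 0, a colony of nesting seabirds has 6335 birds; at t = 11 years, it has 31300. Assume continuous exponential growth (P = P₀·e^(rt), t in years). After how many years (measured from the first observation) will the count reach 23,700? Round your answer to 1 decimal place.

t ≈ 9.1 years

r = ln(31300/6335) / 11 ≈ 0.14523 per year
t = ln(23700/6335) / r = 1.31939 / 0.14523 ≈ 9.085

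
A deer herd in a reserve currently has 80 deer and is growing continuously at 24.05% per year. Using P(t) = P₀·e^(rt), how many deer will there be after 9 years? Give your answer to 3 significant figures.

P(9) = 80 · e^(0.2405·9) = 80 · e^(2.1645)
= 80 · 8.71025 ≈ 696.82

≈ 697 deer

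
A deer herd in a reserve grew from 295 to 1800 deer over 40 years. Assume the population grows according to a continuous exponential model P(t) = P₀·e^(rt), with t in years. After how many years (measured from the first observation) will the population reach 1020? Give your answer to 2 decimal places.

t ≈ 27.44 years

r = ln(1800/295) / 40 ≈ 0.045214 per year
t = ln(1020/295) / r = 1.24058 / 0.045214 ≈ 27.438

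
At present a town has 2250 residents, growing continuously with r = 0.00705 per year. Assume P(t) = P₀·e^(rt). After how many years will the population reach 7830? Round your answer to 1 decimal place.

t ≈ 176.9 years

7830 = 2250 · e^(0.00705·t)
t = ln(7830/2250) / 0.00705 = ln(3.48) / 0.00705 = 1.24703 / 0.00705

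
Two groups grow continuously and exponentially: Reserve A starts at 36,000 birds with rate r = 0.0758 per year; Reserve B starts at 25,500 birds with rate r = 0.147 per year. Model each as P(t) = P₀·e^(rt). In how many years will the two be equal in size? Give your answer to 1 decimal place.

t ≈ 4.8 years

36000·e^(0.0758t) = 25500·e^(0.147t)
36000/25500 = e^((0.147 − 0.0758)t) → ln(1.41176) = 0.0712·t
t = 0.34484 / 0.0712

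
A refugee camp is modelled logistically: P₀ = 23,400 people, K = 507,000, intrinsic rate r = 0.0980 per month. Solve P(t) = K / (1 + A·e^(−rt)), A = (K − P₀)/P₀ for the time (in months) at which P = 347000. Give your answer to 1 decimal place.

t ≈ 38.8 months

A = (507000 − 23400)/23400 = 20.66667
347000 = 507000/(1 + 20.66667·e^(−0.098t)) → 1 + 20.66667·e^(−0.098t) = 1.4611
e^(−0.098t) = 0.022311 → t = ln(44.82083)/0.098 = 3.80267/0.098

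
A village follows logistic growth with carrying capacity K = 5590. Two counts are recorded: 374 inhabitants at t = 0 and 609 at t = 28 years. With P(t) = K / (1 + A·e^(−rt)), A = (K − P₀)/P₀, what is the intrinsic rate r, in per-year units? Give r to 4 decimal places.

r ≈ 0.0191 per year

A = (5590 − 374)/374 = 13.94652
609 = 5590/(1 + 13.94652·e^(−r·28)) → e^(−28r) = (9.17898 − 1)/13.94652 = 0.586453
r = −ln(0.586453)/28 = 0.53366/28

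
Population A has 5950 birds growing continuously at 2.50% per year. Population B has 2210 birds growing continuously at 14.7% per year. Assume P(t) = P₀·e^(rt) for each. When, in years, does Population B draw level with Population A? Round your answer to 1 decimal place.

t ≈ 8.1 years

5950·e^(0.025t) = 2210·e^(0.147t)
5950/2210 = e^((0.147 − 0.025)t) → ln(2.69231) = 0.122·t
t = 0.9904 / 0.122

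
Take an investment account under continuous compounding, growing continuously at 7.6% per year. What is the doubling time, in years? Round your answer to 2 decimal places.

doubling time ≈ 9.12 years

doubling time = ln(2) / |r| = 0.69315 / 0.076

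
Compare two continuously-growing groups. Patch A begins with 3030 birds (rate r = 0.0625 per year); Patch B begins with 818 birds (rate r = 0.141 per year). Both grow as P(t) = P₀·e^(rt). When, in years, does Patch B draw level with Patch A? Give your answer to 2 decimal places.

3030·e^(0.0625t) = 818·e^(0.141t)
3030/818 = e^((0.141 − 0.0625)t) → ln(3.70416) = 0.0785·t
t = 1.30946 / 0.0785

t ≈ 16.68 years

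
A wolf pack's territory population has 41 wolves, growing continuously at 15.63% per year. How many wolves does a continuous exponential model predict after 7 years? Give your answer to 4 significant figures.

≈ 122.4 wolves

P(7) = 41 · e^(0.1563·7) = 41 · e^(1.0941)
= 41 · 2.98649 ≈ 122.45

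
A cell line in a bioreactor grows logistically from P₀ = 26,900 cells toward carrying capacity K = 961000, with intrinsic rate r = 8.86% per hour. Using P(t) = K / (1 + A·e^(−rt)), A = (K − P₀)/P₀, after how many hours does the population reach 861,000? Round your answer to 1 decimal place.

t ≈ 64.3 hours

A = (961000 − 26900)/26900 = 34.72491
861000 = 961000/(1 + 34.72491·e^(−0.0886t)) → 1 + 34.72491·e^(−0.0886t) = 1.11614
e^(−0.0886t) = 0.003345 → t = ln(298.98145)/0.0886 = 5.70038/0.0886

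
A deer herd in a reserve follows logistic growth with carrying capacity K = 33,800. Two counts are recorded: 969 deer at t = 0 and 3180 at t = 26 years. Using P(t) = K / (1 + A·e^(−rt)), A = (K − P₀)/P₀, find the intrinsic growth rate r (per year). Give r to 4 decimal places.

r ≈ 0.0484 per year

A = (33800 − 969)/969 = 33.88132
3180 = 33800/(1 + 33.88132·e^(−r·26)) → e^(−26r) = (10.62893 − 1)/33.88132 = 0.284196
r = −ln(0.284196)/26 = 1.25809/26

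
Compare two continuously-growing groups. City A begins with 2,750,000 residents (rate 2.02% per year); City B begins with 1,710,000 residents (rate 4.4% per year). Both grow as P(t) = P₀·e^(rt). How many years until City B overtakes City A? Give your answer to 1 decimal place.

2750000·e^(0.0202t) = 1710000·e^(0.044t)
2750000/1710000 = e^((0.044 − 0.0202)t) → ln(1.60819) = 0.0238·t
t = 0.47511 / 0.0238

t ≈ 20.0 years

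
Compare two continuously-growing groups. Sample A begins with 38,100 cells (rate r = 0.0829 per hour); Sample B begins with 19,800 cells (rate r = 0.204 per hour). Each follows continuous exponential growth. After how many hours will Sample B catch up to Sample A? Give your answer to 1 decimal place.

t ≈ 5.4 hours

38100·e^(0.0829t) = 19800·e^(0.204t)
38100/19800 = e^((0.204 − 0.0829)t) → ln(1.92424) = 0.1211·t
t = 0.65453 / 0.1211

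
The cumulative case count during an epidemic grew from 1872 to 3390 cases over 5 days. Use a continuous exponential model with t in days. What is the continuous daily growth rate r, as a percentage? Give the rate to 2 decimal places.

r ≈ 11.88% per day

3390 = 1872 · e^(r·5)
e^(5r) = 3390/1872 = 1.8109
r = ln(1.8109) / 5 = 0.59382 / 5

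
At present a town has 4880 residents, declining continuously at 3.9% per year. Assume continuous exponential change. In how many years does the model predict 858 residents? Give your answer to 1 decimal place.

t ≈ 44.6 years

858 = 4880 · e^(-0.039·t)
t = ln(858/4880) / -0.039 = ln(0.17582) / -0.039 = -1.7383 / -0.039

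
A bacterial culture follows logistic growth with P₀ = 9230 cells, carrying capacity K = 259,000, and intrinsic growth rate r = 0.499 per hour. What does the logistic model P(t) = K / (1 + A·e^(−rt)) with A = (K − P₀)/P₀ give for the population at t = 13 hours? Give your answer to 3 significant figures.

≈ 249,000 cells

A = (259000 − 9230)/9230 = 27.06067
P(13) = 259000 / (1 + 27.06067·e^(−0.499·13)) = 259000 / (1 + 27.06067·0.001523)
= 259000 / 1.04122 ≈ 248747.52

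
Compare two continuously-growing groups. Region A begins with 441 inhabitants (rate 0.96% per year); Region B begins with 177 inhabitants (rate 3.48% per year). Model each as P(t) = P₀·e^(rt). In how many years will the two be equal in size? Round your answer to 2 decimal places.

t ≈ 36.23 years

441·e^(0.0096t) = 177·e^(0.0348t)
441/177 = e^((0.0348 − 0.0096)t) → ln(2.49153) = 0.0252·t
t = 0.9129 / 0.0252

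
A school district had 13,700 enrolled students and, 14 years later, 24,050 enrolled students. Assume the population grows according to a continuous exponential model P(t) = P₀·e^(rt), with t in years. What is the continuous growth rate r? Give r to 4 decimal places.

24050 = 13700 · e^(r·14)
e^(14r) = 24050/13700 = 1.75547
r = ln(1.75547) / 14 = 0.56274 / 14

r ≈ 0.0402 per year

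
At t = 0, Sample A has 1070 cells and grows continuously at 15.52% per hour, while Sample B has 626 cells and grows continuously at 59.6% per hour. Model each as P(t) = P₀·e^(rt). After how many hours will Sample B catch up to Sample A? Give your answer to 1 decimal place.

1070·e^(0.1552t) = 626·e^(0.596t)
1070/626 = e^((0.596 − 0.1552)t) → ln(1.70927) = 0.4408·t
t = 0.53606 / 0.4408

t ≈ 1.2 hours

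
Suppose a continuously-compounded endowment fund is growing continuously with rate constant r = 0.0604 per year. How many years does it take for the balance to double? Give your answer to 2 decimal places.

doubling time = ln(2) / |r| = 0.69315 / 0.0604

doubling time ≈ 11.48 years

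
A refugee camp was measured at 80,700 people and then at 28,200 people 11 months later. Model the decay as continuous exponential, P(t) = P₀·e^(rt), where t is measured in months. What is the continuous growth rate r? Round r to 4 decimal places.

r ≈ -0.0956 per month

28200 = 80700 · e^(r·11)
e^(11r) = 28200/80700 = 0.34944
r = ln(0.34944) / 11 = -1.05142 / 11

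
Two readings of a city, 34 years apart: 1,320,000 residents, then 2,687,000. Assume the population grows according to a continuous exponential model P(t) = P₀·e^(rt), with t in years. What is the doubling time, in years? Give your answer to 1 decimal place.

r = ln(2687000/1320000) / 34 = ln(2.03561) / 34 ≈ 0.020906 per year
doubling time = ln 2 / |r| = 0.69315 / 0.020906

doubling time ≈ 33.2 years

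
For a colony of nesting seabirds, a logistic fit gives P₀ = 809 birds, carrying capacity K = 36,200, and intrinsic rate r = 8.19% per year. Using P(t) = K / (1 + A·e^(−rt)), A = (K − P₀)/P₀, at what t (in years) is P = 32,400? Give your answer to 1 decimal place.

t ≈ 72.3 years

A = (36200 − 809)/809 = 43.7466
32400 = 36200/(1 + 43.7466·e^(−0.0819t)) → 1 + 43.7466·e^(−0.0819t) = 1.11728
e^(−0.0819t) = 0.002681 → t = ln(372.99733)/0.0819 = 5.92157/0.0819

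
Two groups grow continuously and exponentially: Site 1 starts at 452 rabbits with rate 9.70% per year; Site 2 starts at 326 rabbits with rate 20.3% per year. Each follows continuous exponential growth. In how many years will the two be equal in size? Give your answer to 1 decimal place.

452·e^(0.097t) = 326·e^(0.203t)
452/326 = e^((0.203 − 0.097)t) → ln(1.3865) = 0.106·t
t = 0.32678 / 0.106

t ≈ 3.1 years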